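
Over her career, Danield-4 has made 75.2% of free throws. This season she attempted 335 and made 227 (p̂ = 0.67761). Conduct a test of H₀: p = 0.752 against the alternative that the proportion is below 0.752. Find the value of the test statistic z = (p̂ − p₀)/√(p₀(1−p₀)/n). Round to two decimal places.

p̂ = 227/335 ≈ 0.6776.
Standard error under H₀: √(0.752×0.248/335) = 0.0236.
z = (0.6776 − 0.752)/0.0236 = -0.0744/0.0236 = -3.15.

z = -3.15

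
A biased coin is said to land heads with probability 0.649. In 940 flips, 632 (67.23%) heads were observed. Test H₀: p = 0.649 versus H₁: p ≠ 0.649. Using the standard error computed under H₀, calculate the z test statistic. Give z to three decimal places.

z = 1.499

p̂ = 632/940 ≈ 0.67234.
SE = √(p₀(1−p₀)/n) = √(0.2278/940) = 0.01557.
z = (0.67234 − 0.649)/0.01557 = 0.02334/0.01557 = 1.499.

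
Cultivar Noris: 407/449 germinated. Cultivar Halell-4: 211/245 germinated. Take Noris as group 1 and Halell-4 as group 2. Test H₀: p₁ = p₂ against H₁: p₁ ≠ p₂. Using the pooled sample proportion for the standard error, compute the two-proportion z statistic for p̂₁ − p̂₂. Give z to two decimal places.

z = 1.82

p̂₁ = 407/449 = 0.90646, p̂₂ = 211/245 = 0.86122.
Pooled p̂ = (407+211)/(449+245) = 618/694 = 0.89049.
SE = √(0.0975176 × 0.0063088) = 0.02480.
z = (0.90646 − 0.86122)/0.02480 = 0.04524/0.02480 = 1.82.
p-value = 2·P(Z > 1.824) ≈ 0.0682.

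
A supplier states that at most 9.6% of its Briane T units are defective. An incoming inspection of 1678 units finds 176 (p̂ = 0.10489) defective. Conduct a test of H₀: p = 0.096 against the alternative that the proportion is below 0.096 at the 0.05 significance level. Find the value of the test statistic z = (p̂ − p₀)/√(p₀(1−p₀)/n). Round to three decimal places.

z = 1.236

p̂ = 176/1678 ≈ 0.10489.
Under H₀, SE = √(0.096·0.904/1678) = √(5.17187e-05) = 0.00719.
z = (0.10489 − 0.096)/0.00719 = 0.00889/0.00719 = 1.236.
p-value = P(Z < 1.236) ≈ 0.8917. With α = 0.05, fail to reject H₀.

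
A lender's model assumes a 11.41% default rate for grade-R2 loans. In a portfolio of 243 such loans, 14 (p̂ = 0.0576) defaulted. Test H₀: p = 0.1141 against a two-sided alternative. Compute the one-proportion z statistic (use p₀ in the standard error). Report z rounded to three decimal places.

p̂ = 14/243 ≈ 0.057613.
Standard error under H₀: √(0.1141×0.8859/243) = 0.020395.
z = (0.057613 − 0.1141)/0.020395 = -0.056487/0.020395 = -2.770.
Two-sided p-value ≈ 2·Φ(−2.770) = 0.0056.

z = -2.770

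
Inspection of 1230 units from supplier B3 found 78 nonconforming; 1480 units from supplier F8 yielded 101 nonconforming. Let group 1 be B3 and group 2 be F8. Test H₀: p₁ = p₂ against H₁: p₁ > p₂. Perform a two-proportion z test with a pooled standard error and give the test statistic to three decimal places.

p̂₁ = 78/1230 = 0.06341, p̂₂ = 101/1480 = 0.06824.
Pooled p̂ = (78+101)/(1230+1480) = 179/2710 = 0.06605.
SE = √(0.0616888 × 0.00148868) = 0.00958.
z = (0.06341 − 0.06824)/0.00958 = -0.00483/0.00958 = -0.504.
p-value = P(Z > -0.504) ≈ 0.6928.

z = -0.504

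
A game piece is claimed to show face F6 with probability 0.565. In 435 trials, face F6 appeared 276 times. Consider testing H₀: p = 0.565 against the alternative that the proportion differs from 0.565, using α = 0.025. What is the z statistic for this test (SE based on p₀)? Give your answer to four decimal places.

p̂ = 276/435 = 0.6344828.
Under H₀, SE = √(0.565·0.435/435) = √(0.000565) = 0.0237697.
z = (0.6344828 − 0.565)/0.0237697 = 0.0694828/0.0237697 = 2.9232.
p-value = 2·P(Z > 2.923) ≈ 0.0035; since p < α = 0.025, reject H₀.

z = 2.9232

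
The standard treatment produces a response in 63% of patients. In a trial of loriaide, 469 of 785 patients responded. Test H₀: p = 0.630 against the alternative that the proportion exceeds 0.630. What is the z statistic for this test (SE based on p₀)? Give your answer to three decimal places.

p̂ = 469/785 ≈ 0.59745.
Standard error under H₀: √(0.63×0.37/785) = 0.01723.
z = (0.59745 − 0.63)/0.01723 = -0.03255/0.01723 = -1.889.
p-value = P(Z > -1.889) ≈ 0.9705.

z = -1.889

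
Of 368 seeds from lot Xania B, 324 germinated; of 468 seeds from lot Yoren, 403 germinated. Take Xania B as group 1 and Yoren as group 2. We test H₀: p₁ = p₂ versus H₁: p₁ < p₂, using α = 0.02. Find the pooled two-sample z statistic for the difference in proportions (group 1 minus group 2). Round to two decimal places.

z = 0.82

p̂₁ = 324/368 = 0.8804, p̂₂ = 403/468 = 0.8611.
Pooled p̂ = (324+403)/(368+468) = 727/836 = 0.8696.
SE = √(0.113383 × 0.00485414) = 0.0235.
z = (0.8804 − 0.8611)/0.0235 = 0.0193/0.0235 = 0.82.
p-value = P(Z < 0.824) ≈ 0.7949. With α = 0.02, fail to reject H₀.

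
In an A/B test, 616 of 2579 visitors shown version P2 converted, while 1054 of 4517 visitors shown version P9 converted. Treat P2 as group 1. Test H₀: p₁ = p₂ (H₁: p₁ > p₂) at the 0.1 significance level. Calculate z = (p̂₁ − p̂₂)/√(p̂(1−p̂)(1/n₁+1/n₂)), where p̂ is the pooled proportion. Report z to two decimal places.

p̂₁ = 616/2579 = 0.2389, p̂₂ = 1054/4517 = 0.2333.
Pooled p̂ = (616+1054)/(2579+4517) = 1670/7096 = 0.2353.
SE = √(p̂(1−p̂)(1/n₁+1/n₂)) = √(0.2353·0.7647·0.000609133) = √(0.000109618) = 0.0105.
z = (0.2389 − 0.2333)/0.0105 = 0.0056/0.0105 = 0.53.
p-value = P(Z > 0.526) ≈ 0.2993, so at α = 0.1 we fail to reject H₀.

z = 0.53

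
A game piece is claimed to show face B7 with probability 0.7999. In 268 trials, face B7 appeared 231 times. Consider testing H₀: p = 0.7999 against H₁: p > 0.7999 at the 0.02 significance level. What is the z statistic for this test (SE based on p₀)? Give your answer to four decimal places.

z = 2.5386

p̂ = 231/268 = 0.8619403.
Standard error under H₀: √(0.7999×0.2001/268) = 0.0244385.
z = (0.8619403 − 0.7999)/0.0244385 = 0.0620403/0.0244385 = 2.5386.
p-value = P(Z > 2.539) ≈ 0.0056. With α = 0.02, reject H₀.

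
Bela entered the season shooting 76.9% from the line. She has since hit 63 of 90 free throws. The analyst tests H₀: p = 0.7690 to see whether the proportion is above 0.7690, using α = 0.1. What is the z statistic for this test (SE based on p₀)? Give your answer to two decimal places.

z = -1.55

p̂ = 63/90 ≈ 0.7000.
Under H₀, SE = √(0.769·0.231/90) = √(0.00197377) = 0.0444.
z = (0.7000 − 0.769)/0.0444 = -0.0690/0.0444 = -1.55.
p-value = P(Z > -1.553) ≈ 0.9398, so at α = 0.1 we fail to reject H₀.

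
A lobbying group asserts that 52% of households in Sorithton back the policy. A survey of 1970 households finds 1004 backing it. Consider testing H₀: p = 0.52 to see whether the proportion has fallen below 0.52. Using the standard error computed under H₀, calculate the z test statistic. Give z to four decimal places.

z = -0.9200

p̂ = 1004/1970 ≈ 0.509645.
Standard error under H₀: √(0.52×0.48/1970) = 0.011256.
z = (0.509645 − 0.52)/0.011256 = -0.010355/0.011256 = -0.9200.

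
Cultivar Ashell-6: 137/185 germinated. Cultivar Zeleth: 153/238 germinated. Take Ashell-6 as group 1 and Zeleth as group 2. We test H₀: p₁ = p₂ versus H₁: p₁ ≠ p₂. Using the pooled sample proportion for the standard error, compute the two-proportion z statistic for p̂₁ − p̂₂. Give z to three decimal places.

z = 2.147

p̂₁ = 137/185 = 0.740541, p̂₂ = 153/238 = 0.642857.
Pooled p̂ = (137+153)/(185+238) = 290/423 = 0.685579.
SE = √(0.21556 × 0.00960709) = 0.045507.
z = (0.740541 − 0.642857)/0.045507 = 0.097684/0.045507 = 2.147.
p-value = 2·P(Z > 2.147) ≈ 0.0318.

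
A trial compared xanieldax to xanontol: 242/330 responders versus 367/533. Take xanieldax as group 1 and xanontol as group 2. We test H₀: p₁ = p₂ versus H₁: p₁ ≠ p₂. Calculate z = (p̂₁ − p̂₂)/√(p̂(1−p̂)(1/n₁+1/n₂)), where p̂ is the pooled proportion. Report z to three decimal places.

z = 1.403

p̂₁ = 242/330 = 0.73333, p̂₂ = 367/533 = 0.68856.
Pooled p̂ = (242+367)/(330+533) = 609/863 = 0.70568.
SE = √(0.207697 × 0.00490648) = 0.03192.
z = (0.73333 − 0.68856)/0.03192 = 0.04477/0.03192 = 1.403.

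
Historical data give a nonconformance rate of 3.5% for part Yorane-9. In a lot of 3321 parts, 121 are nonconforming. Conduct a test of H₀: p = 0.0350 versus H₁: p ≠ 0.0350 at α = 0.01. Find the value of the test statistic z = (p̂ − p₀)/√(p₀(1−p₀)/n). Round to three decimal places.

p̂ = 121/3321 = 0.036435.
Under H₀, SE = √(0.035·0.965/3321) = √(1.01701e-05) = 0.003189.
z = (0.036435 − 0.035)/0.003189 = 0.001435/0.003189 = 0.450.
Two-sided p-value ≈ 2·Φ(−0.450) = 0.6528; since p > α = 0.01, fail to reject H₀.

z = 0.450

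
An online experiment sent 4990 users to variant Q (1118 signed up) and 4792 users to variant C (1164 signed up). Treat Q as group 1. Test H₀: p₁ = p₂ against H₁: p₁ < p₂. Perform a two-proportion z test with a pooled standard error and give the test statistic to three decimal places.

p̂₁ = 1118/4990 ≈ 0.224048, p̂₂ = 1164/4792 ≈ 0.242905.
Pooled p̂ = (1118+1164)/(4990+4792) = 2282/9782 = 0.233286.
SE = √(0.178863 × 0.000409082) = 0.008554.
z = (0.224048 − 0.242905)/0.008554 = -0.018857/0.008554 = -2.204.
p-value = P(Z < -2.204) ≈ 0.0137.

z = -2.204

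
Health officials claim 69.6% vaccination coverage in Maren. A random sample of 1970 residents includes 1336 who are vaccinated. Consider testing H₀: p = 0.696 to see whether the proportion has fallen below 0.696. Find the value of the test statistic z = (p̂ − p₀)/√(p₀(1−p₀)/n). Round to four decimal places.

z = -1.7202

p̂ = 1336/1970 ≈ 0.6781726.
Standard error under H₀: √(0.696×0.304/1970) = 0.0103635.
z = (0.6781726 − 0.696)/0.0103635 = -0.0178274/0.0103635 = -1.7202.
p-value = P(Z < -1.720) ≈ 0.0427.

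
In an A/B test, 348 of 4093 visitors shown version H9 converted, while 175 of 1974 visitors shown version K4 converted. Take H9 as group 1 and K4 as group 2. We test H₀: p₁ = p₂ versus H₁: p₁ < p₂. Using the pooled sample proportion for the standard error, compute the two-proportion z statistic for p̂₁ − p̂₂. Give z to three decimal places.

z = -0.472

p̂₁ = 348/4093 = 0.08502, p̂₂ = 175/1974 = 0.08865.
Pooled p̂ = (348+175)/(4093+1974) = 523/6067 = 0.08620.
SE = √(p̂(1−p̂)(1/n₁+1/n₂)) = √(0.08620·0.91380·0.000750905) = √(5.9151e-05) = 0.00769.
z = (0.08502 − 0.08865)/0.00769 = -0.00363/0.00769 = -0.472.
p-value = P(Z < -0.472) ≈ 0.3185.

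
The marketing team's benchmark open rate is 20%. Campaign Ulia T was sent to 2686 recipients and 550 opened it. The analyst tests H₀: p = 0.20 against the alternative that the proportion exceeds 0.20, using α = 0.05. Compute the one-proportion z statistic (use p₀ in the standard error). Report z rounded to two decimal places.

p̂ = 550/2686 = 0.2048.
SE = √(p₀(1−p₀)/n) = √(0.16/2686) = 0.0077.
z = (0.2048 − 0.2)/0.0077 = 0.0048/0.0077 = 0.62.
p-value = P(Z > 0.617) ≈ 0.2685, so at α = 0.05 we fail to reject H₀.

z = 0.62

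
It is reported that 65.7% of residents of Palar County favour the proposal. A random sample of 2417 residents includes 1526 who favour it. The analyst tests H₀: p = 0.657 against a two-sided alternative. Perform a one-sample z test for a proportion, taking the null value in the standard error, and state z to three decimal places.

p̂ = 1526/2417 ≈ 0.631361.
Standard error under H₀: √(0.657×0.343/2417) = 0.009656.
z = (0.631361 − 0.657)/0.009656 = -0.025639/0.009656 = -2.655.

z = -2.655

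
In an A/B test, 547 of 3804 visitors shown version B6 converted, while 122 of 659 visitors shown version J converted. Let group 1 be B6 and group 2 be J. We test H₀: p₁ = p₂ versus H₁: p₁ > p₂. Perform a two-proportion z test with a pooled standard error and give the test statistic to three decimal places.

z = -2.744

p̂₁ = 547/3804 ≈ 0.14380, p̂₂ = 122/659 ≈ 0.18513.
Pooled p̂ = (547+122)/(3804+659) = 669/4463 = 0.14990.
SE = √(0.127429 × 0.00178033) = 0.01506.
z = (0.14380 − 0.18513)/0.01506 = -0.04133/0.01506 = -2.744.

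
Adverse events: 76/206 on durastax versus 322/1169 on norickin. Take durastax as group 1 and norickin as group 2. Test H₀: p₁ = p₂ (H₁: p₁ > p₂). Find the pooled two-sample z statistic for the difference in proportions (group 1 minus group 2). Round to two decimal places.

p̂₁ = 76/206 = 0.3689, p̂₂ = 322/1169 = 0.2754.
Pooled p̂ = (76+322)/(206+1169) = 398/1375 = 0.2895.
SE = √(0.205671 × 0.0057098) = 0.0343.
z = (0.3689 − 0.2754)/0.0343 = 0.0935/0.0343 = 2.73.

z = 2.73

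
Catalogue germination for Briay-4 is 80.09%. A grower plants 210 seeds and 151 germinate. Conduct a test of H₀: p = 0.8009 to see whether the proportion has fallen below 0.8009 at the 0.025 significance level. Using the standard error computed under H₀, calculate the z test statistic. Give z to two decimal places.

z = -2.97

p̂ = 151/210 ≈ 0.7190.
SE = √(p₀(1−p₀)/n) = √(0.15946/210) = 0.0276.
z = (0.7190 − 0.8009)/0.0276 = -0.0819/0.0276 = -2.97.
p-value = P(Z < -2.970) ≈ 0.0015. With α = 0.025, reject H₀.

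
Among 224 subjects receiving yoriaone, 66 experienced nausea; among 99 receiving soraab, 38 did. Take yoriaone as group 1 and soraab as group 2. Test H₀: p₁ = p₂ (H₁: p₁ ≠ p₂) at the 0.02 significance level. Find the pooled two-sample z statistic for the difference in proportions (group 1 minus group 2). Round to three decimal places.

p̂₁ = 66/224 ≈ 0.29464, p̂₂ = 38/99 ≈ 0.38384.
Pooled p̂ = (66+38)/(224+99) = 104/323 = 0.32198.
SE = √(0.218309 × 0.0145653) = 0.05639.
z = (0.29464 − 0.38384)/0.05639 = -0.08920/0.05639 = -1.582.
Two-sided p-value ≈ 2·Φ(−1.582) = 0.1137. With α = 0.02, fail to reject H₀.

z = -1.582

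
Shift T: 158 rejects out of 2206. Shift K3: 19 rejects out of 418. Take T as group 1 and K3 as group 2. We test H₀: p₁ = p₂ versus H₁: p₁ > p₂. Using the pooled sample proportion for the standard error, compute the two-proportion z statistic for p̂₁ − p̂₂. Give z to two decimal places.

z = 1.96

p̂₁ = 158/2206 ≈ 0.07162, p̂₂ = 19/418 ≈ 0.04545.
Pooled p̂ = (158+19)/(2206+418) = 177/2624 = 0.06745.
SE = √(p̂(1−p̂)(1/n₁+1/n₂)) = √(0.06745·0.93255·0.00284565) = √(0.000179004) = 0.01338.
z = (0.07162 − 0.04545)/0.01338 = 0.02617/0.01338 = 1.96.
p-value = P(Z > 1.956) ≈ 0.0252.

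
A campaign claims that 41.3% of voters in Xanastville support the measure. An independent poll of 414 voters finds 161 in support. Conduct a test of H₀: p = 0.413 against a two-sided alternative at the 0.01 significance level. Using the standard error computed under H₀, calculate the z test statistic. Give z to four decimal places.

z = -0.9964

p̂ = 161/414 = 0.388889.
SE = √(p₀(1−p₀)/n) = √(0.24243/414) = 0.024199.
z = (0.388889 − 0.413)/0.024199 = -0.024111/0.024199 = -0.9964.
Two-sided p-value ≈ 2·Φ(−0.996) = 0.3191; since p > α = 0.01, fail to reject H₀.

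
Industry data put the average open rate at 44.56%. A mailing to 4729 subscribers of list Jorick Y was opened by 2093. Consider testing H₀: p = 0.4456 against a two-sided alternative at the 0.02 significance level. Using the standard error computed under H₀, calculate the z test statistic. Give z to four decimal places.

z = -0.4167

p̂ = 2093/4729 = 0.442588.
SE = √(p₀(1−p₀)/n) = √(0.24704/4729) = 0.007228.
z = (0.442588 − 0.4456)/0.007228 = -0.003012/0.007228 = -0.4167.
Two-sided p-value ≈ 2·Φ(−0.417) = 0.6769. With α = 0.02, fail to reject H₀.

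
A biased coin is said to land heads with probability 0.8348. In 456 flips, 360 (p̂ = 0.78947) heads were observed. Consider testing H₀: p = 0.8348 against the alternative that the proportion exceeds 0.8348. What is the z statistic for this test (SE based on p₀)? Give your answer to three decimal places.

p̂ = 360/456 ≈ 0.789474.
Under H₀, SE = √(0.8348·0.1652/456) = √(0.000302432) = 0.017391.
z = (0.789474 − 0.8348)/0.017391 = -0.045326/0.017391 = -2.606.

z = -2.606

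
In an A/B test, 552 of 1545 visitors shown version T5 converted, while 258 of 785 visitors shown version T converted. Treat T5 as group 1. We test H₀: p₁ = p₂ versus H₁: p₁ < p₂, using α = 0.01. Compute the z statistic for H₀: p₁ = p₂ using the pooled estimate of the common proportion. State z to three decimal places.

p̂₁ = 552/1545 ≈ 0.35728, p̂₂ = 258/785 ≈ 0.32866.
Pooled p̂ = (552+258)/(1545+785) = 810/2330 = 0.34764.
SE = √(0.226786 × 0.00192113) = 0.02087.
z = (0.35728 − 0.32866)/0.02087 = 0.02862/0.02087 = 1.371.
p-value = P(Z < 1.371) ≈ 0.9148; since p > α = 0.01, fail to reject H₀.

z = 1.371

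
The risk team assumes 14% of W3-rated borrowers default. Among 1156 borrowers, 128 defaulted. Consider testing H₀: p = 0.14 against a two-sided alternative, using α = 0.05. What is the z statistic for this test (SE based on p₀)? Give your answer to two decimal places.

z = -2.87

p̂ = 128/1156 ≈ 0.1107.
Standard error under H₀: √(0.14×0.86/1156) = 0.0102.
z = (0.1107 − 0.14)/0.0102 = -0.0293/0.0102 = -2.87.
p-value = 2·P(Z > 2.868) ≈ 0.0041, so at α = 0.05 we reject H₀.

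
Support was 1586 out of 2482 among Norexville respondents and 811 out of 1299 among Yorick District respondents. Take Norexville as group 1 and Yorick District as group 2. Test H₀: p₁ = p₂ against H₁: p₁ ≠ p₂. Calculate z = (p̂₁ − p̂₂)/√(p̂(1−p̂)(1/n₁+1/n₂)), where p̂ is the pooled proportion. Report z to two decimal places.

z = 0.89

p̂₁ = 1586/2482 = 0.6390, p̂₂ = 811/1299 = 0.6243.
Pooled p̂ = (1586+811)/(2482+1299) = 2397/3781 = 0.6340.
SE = √(p̂(1−p̂)(1/n₁+1/n₂)) = √(0.6340·0.3660·0.00117272) = √(0.000272136) = 0.0165.
z = (0.6390 − 0.6243)/0.0165 = 0.0147/0.0165 = 0.89.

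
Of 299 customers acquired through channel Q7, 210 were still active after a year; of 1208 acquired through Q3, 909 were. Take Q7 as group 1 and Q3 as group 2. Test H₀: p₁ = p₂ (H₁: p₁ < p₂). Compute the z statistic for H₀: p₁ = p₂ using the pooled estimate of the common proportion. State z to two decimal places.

z = -1.78

p̂₁ = 210/299 ≈ 0.7023, p̂₂ = 909/1208 ≈ 0.7525.
Pooled p̂ = (210+909)/(299+1208) = 1119/1507 = 0.7425.
SE = √(0.191177 × 0.0041723) = 0.0282.
z = (0.7023 − 0.7525)/0.0282 = -0.0502/0.0282 = -1.78.
p-value = P(Z < -1.775) ≈ 0.0379.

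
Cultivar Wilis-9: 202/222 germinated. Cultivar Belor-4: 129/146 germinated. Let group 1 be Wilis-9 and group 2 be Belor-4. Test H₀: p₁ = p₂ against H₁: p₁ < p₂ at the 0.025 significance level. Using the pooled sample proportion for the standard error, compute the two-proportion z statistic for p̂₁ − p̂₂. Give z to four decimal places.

z = 0.8223

p̂₁ = 202/222 = 0.909910, p̂₂ = 129/146 = 0.883562.
Pooled p̂ = (202+129)/(222+146) = 331/368 = 0.899457.
SE = √(0.0904345 × 0.0113538) = 0.032043.
z = (0.909910 − 0.883562)/0.032043 = 0.026348/0.032043 = 0.8223.
p-value = P(Z < 0.822) ≈ 0.7945. With α = 0.025, fail to reject H₀.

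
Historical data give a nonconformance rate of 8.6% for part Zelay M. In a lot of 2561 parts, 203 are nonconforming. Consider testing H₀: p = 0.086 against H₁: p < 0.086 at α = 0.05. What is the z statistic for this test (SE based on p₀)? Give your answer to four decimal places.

p̂ = 203/2561 = 0.079266.
Under H₀, SE = √(0.086·0.914/2561) = √(3.06927e-05) = 0.005540.
z = (0.079266 − 0.086)/0.005540 = -0.006734/0.005540 = -1.2155.
p-value = P(Z < -1.216) ≈ 0.1121, so at α = 0.05 we fail to reject H₀.

z = -1.2155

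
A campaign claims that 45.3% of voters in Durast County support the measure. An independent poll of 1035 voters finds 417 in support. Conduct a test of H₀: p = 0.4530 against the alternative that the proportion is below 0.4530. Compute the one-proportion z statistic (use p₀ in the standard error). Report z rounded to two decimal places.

z = -3.24

p̂ = 417/1035 ≈ 0.40290.
Under H₀, SE = √(0.453·0.547/1035) = √(0.000239412) = 0.01547.
z = (0.40290 − 0.453)/0.01547 = -0.05010/0.01547 = -3.24.
p-value = P(Z < -3.238) ≈ 0.0006.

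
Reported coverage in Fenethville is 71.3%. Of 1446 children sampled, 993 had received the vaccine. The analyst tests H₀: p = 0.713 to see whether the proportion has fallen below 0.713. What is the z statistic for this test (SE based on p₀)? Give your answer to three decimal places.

z = -2.209

p̂ = 993/1446 ≈ 0.686722.
Standard error under H₀: √(0.713×0.287/1446) = 0.011896.
z = (0.686722 − 0.713)/0.011896 = -0.026278/0.011896 = -2.209.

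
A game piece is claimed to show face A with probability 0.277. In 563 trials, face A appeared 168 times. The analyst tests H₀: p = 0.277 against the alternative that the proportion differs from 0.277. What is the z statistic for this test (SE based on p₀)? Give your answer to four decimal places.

p̂ = 168/563 ≈ 0.298401.
SE = √(p₀(1−p₀)/n) = √(0.20027/563) = 0.018861.
z = (0.298401 − 0.277)/0.018861 = 0.021401/0.018861 = 1.1347.

z = 1.1347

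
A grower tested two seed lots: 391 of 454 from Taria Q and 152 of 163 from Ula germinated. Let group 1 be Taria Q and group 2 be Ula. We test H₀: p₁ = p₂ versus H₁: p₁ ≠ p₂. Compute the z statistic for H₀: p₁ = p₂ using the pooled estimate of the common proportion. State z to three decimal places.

z = -2.403

p̂₁ = 391/454 ≈ 0.86123, p̂₂ = 152/163 ≈ 0.93252.
Pooled p̂ = (391+152)/(454+163) = 543/617 = 0.88006.
SE = √(0.105551 × 0.00833761) = 0.02967.
z = (0.86123 − 0.93252)/0.02967 = -0.07129/0.02967 = -2.403.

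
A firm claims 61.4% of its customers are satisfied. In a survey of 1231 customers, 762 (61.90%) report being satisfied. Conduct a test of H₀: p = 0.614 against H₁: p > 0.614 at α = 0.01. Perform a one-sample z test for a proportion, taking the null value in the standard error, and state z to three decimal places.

z = 0.361

p̂ = 762/1231 ≈ 0.61901.
Under H₀, SE = √(0.614·0.386/1231) = √(0.00019253) = 0.01388.
z = (0.61901 − 0.614)/0.01388 = 0.00501/0.01388 = 0.361.
p-value = P(Z > 0.361) ≈ 0.3591, so at α = 0.01 we fail to reject H₀.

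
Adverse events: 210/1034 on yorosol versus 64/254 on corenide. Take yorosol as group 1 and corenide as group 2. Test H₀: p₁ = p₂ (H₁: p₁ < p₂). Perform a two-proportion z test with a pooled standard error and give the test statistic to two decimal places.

z = -1.71

p̂₁ = 210/1034 = 0.20309, p̂₂ = 64/254 = 0.25197.
Pooled p̂ = (210+64)/(1034+254) = 274/1288 = 0.21273.
SE = √(p̂(1−p̂)(1/n₁+1/n₂)) = √(0.21273·0.78727·0.00490413) = √(0.000821331) = 0.02866.
z = (0.20309 − 0.25197)/0.02866 = -0.04888/0.02866 = -1.71.
p-value = P(Z < -1.705) ≈ 0.0441.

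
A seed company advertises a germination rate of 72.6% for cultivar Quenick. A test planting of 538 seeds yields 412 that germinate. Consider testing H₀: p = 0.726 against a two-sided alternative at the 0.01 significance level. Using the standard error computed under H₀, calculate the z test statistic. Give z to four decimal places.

p̂ = 412/538 = 0.7657993.
Standard error under H₀: √(0.726×0.274/538) = 0.0192288.
z = (0.7657993 − 0.726)/0.0192288 = 0.0397993/0.0192288 = 2.0698.
Two-sided p-value ≈ 2·Φ(−2.070) = 0.0385; since p > α = 0.01, fail to reject H₀.

z = 2.0698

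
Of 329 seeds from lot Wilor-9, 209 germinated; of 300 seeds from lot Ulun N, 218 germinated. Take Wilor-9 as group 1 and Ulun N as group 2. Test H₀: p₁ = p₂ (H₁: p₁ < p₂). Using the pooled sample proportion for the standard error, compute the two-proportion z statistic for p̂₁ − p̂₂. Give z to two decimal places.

p̂₁ = 209/329 = 0.6353, p̂₂ = 218/300 = 0.7267.
Pooled p̂ = (209+218)/(329+300) = 427/629 = 0.6789.
SE = √(p̂(1−p̂)(1/n₁+1/n₂)) = √(0.6789·0.3211·0.00637285) = √(0.00138935) = 0.0373.
z = (0.6353 − 0.7267)/0.0373 = -0.0914/0.0373 = -2.45.
p-value = P(Z < -2.452) ≈ 0.0071.

z = -2.45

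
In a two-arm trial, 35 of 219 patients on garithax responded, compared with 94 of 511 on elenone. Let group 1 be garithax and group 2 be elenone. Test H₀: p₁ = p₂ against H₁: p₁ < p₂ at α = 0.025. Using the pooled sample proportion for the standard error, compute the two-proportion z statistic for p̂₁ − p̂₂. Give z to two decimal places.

z = -0.78

p̂₁ = 35/219 ≈ 0.15982, p̂₂ = 94/511 ≈ 0.18395.
Pooled p̂ = (35+94)/(219+511) = 129/730 = 0.17671.
SE = √(0.145485 × 0.00652316) = 0.03081.
z = (0.15982 − 0.18395)/0.03081 = -0.02413/0.03081 = -0.78.
p-value = P(Z < -0.783) ≈ 0.2167; since p > α = 0.025, fail to reject H₀.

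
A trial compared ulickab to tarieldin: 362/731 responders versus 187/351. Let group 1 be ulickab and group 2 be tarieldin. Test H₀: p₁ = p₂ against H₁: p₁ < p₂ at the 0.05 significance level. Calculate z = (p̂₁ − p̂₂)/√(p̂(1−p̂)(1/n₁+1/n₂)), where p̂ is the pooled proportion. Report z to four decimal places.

p̂₁ = 362/731 = 0.495212, p̂₂ = 187/351 = 0.532764.
Pooled p̂ = (362+187)/(731+351) = 549/1082 = 0.507394.
SE = √(p̂(1−p̂)(1/n₁+1/n₂)) = √(0.507394·0.492606·0.00421699) = √(0.00105402) = 0.032466.
z = (0.495212 − 0.532764)/0.032466 = -0.037552/0.032466 = -1.1567.
p-value = P(Z < -1.157) ≈ 0.1237. With α = 0.05, fail to reject H₀.

z = -1.1567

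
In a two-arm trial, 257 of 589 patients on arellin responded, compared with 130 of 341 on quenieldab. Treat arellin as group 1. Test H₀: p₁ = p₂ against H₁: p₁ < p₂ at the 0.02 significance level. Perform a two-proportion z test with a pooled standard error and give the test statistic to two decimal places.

p̂₁ = 257/589 = 0.4363, p̂₂ = 130/341 = 0.3812.
Pooled p̂ = (257+130)/(589+341) = 387/930 = 0.4161.
SE = √(p̂(1−p̂)(1/n₁+1/n₂)) = √(0.4161·0.5839·0.00463034) = √(0.00112501) = 0.0335.
z = (0.4363 − 0.3812)/0.0335 = 0.0551/0.0335 = 1.64.
p-value = P(Z < 1.643) ≈ 0.9498; since p > α = 0.02, fail to reject H₀.

z = 1.64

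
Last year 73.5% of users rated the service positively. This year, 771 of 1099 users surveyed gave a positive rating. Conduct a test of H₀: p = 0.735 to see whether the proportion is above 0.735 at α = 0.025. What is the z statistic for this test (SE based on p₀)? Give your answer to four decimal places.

p̂ = 771/1099 = 0.7015469.
SE = √(p₀(1−p₀)/n) = √(0.19478/1099) = 0.0133127.
z = (0.7015469 − 0.735)/0.0133127 = -0.0334531/0.0133127 = -2.5129.
p-value = P(Z > -2.513) ≈ 0.9940; since p > α = 0.025, fail to reject H₀.

z = -2.5129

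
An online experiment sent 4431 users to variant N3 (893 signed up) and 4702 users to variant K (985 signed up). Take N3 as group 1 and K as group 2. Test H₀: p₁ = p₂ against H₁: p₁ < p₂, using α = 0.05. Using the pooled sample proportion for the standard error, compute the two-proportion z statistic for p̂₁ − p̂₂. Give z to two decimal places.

z = -0.94

p̂₁ = 893/4431 ≈ 0.2015, p̂₂ = 985/4702 ≈ 0.2095.
Pooled p̂ = (893+985)/(4431+4702) = 1878/9133 = 0.2056.
SE = √(p̂(1−p̂)(1/n₁+1/n₂)) = √(0.2056·0.7944·0.000438358) = √(7.16037e-05) = 0.0085.
z = (0.2015 − 0.2095)/0.0085 = -0.0080/0.0085 = -0.94.
p-value = P(Z < -0.940) ≈ 0.1737. With α = 0.05, fail to reject H₀.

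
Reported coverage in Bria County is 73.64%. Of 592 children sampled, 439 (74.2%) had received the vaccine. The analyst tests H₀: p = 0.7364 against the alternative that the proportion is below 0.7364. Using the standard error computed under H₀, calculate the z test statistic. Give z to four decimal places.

p̂ = 439/592 ≈ 0.741554.
Under H₀, SE = √(0.7364·0.2636/592) = √(0.000327897) = 0.018108.
z = (0.741554 − 0.7364)/0.018108 = 0.005154/0.018108 = 0.2846.
p-value = P(Z < 0.285) ≈ 0.6120.

z = 0.2846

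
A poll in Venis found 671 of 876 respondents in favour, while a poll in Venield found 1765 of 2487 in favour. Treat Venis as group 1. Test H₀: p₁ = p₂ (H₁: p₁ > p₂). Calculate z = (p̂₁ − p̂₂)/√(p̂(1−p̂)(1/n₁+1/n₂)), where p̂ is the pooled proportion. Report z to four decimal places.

z = 3.2064

p̂₁ = 671/876 ≈ 0.765982, p̂₂ = 1765/2487 ≈ 0.709690.
Pooled p̂ = (671+1765)/(876+2487) = 2436/3363 = 0.724353.
SE = √(0.199666 × 0.00154364) = 0.017556.
z = (0.765982 − 0.709690)/0.017556 = 0.056292/0.017556 = 3.2064.
p-value = P(Z > 3.206) ≈ 0.0007.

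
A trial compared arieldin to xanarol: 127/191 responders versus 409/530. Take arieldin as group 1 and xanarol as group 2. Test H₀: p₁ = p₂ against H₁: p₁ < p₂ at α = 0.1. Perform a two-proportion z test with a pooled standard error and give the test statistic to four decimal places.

p̂₁ = 127/191 = 0.664921, p̂₂ = 409/530 = 0.771698.
Pooled p̂ = (127+409)/(191+530) = 536/721 = 0.743412.
SE = √(p̂(1−p̂)(1/n₁+1/n₂)) = √(0.743412·0.256588·0.00712239) = √(0.0013586) = 0.036859.
z = (0.664921 − 0.771698)/0.036859 = -0.106777/0.036859 = -2.8969.
p-value = P(Z < -2.897) ≈ 0.0019. With α = 0.1, reject H₀.

z = -2.8969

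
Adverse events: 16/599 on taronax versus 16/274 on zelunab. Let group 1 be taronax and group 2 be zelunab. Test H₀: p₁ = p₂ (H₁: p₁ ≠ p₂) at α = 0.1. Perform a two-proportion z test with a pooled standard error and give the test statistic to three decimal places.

p̂₁ = 16/599 = 0.02671, p̂₂ = 16/274 = 0.05839.
Pooled p̂ = (16+16)/(599+274) = 32/873 = 0.03666.
SE = √(0.0353116 × 0.00531908) = 0.01370.
z = (0.02671 − 0.05839)/0.01370 = -0.03168/0.01370 = -2.312.
Two-sided p-value ≈ 2·Φ(−2.312) = 0.0208; since p < α = 0.1, reject H₀.

z = -2.312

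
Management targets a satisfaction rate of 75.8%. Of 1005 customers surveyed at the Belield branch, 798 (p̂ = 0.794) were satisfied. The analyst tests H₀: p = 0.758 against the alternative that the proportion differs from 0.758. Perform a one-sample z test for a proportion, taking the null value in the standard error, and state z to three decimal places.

p̂ = 798/1005 = 0.79403.
SE = √(p₀(1−p₀)/n) = √(0.18344/1005) = 0.01351.
z = (0.79403 − 0.758)/0.01351 = 0.03603/0.01351 = 2.667.

z = 2.667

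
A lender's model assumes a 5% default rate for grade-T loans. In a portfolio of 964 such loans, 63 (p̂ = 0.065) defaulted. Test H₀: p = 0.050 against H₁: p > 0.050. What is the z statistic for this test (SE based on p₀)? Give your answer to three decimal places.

p̂ = 63/964 ≈ 0.06535.
Standard error under H₀: √(0.05×0.95/964) = 0.00702.
z = (0.06535 − 0.05)/0.00702 = 0.01535/0.00702 = 2.187.
p-value = P(Z > 2.187) ≈ 0.0144.

z = 2.187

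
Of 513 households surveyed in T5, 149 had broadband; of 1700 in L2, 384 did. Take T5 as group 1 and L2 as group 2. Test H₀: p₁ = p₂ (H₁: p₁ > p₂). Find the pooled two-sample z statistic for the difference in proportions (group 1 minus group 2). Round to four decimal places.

z = 2.9975

p̂₁ = 149/513 ≈ 0.290448, p̂₂ = 384/1700 ≈ 0.225882.
Pooled p̂ = (149+384)/(513+1700) = 533/2213 = 0.240850.
SE = √(0.182841 × 0.00253755) = 0.021540.
z = (0.290448 − 0.225882)/0.021540 = 0.064566/0.021540 = 2.9975.
p-value = P(Z > 2.998) ≈ 0.0014.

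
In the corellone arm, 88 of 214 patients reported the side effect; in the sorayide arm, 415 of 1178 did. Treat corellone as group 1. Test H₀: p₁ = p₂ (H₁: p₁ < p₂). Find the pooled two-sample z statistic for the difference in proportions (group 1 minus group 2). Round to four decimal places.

z = 1.6506

p̂₁ = 88/214 ≈ 0.411215, p̂₂ = 415/1178 ≈ 0.352292.
Pooled p̂ = (88+415)/(214+1178) = 503/1392 = 0.361351.
SE = √(0.230776 × 0.00552179) = 0.035697.
z = (0.411215 − 0.352292)/0.035697 = 0.058923/0.035697 = 1.6506.
p-value = P(Z < 1.651) ≈ 0.9506.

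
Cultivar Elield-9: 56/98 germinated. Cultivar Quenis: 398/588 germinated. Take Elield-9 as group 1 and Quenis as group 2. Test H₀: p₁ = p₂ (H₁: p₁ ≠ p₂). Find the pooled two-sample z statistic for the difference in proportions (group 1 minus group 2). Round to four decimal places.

z = -2.0427

p̂₁ = 56/98 = 0.571429, p̂₂ = 398/588 = 0.676871.
Pooled p̂ = (56+398)/(98+588) = 454/686 = 0.661808.
SE = √(0.223818 × 0.0119048) = 0.051619.
z = (0.571429 − 0.676871)/0.051619 = -0.105442/0.051619 = -2.0427.
p-value = 2·P(Z > 2.043) ≈ 0.0411.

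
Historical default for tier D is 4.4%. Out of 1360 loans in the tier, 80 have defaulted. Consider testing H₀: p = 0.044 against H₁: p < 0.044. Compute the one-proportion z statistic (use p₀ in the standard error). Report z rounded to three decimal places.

p̂ = 80/1360 ≈ 0.05882.
Under H₀, SE = √(0.044·0.956/1360) = √(3.09294e-05) = 0.00556.
z = (0.05882 − 0.044)/0.00556 = 0.01482/0.00556 = 2.665.

z = 2.665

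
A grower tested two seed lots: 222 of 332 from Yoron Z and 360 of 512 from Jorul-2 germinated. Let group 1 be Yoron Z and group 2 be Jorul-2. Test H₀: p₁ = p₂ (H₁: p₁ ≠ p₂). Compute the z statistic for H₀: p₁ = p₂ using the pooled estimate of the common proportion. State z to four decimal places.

z = -1.0567

p̂₁ = 222/332 ≈ 0.668675, p̂₂ = 360/512 ≈ 0.703125.
Pooled p̂ = (222+360)/(332+512) = 582/844 = 0.689573.
SE = √(0.214062 × 0.00496517) = 0.032601.
z = (0.668675 − 0.703125)/0.032601 = -0.034450/0.032601 = -1.0567.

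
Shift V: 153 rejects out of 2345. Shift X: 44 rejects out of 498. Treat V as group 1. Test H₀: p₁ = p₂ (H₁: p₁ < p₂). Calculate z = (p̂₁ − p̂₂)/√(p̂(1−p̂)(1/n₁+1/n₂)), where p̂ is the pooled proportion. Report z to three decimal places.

p̂₁ = 153/2345 = 0.06525, p̂₂ = 44/498 = 0.08835.
Pooled p̂ = (153+44)/(2345+498) = 197/2843 = 0.06929.
SE = √(p̂(1−p̂)(1/n₁+1/n₂)) = √(0.06929·0.93071·0.00243447) = √(0.000157003) = 0.01253.
z = (0.06525 − 0.08835)/0.01253 = -0.02310/0.01253 = -1.844.
p-value = P(Z < -1.844) ≈ 0.0326.

z = -1.844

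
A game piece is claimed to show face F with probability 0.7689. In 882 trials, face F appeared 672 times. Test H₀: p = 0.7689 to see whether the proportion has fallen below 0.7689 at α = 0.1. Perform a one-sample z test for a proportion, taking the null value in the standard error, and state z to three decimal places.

z = -0.493

p̂ = 672/882 ≈ 0.76190.
SE = √(p₀(1−p₀)/n) = √(0.17769/882) = 0.01419.
z = (0.76190 − 0.7689)/0.01419 = -0.00700/0.01419 = -0.493.
p-value = P(Z < -0.493) ≈ 0.3111; since p > α = 0.1, fail to reject H₀.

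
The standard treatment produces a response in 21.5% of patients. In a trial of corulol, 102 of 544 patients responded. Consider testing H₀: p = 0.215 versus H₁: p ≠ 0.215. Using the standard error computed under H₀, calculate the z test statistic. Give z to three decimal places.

z = -1.561

p̂ = 102/544 = 0.187500.
Under H₀, SE = √(0.215·0.785/544) = √(0.000310248) = 0.017614.
z = (0.187500 − 0.215)/0.017614 = -0.027500/0.017614 = -1.561.
Two-sided p-value ≈ 2·Φ(−1.561) = 0.1185.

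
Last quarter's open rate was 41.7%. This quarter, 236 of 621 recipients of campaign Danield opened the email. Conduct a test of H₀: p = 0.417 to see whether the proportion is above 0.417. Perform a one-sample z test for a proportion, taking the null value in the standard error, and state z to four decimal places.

p̂ = 236/621 = 0.380032.
Under H₀, SE = √(0.417·0.583/621) = √(0.000391483) = 0.019786.
z = (0.380032 − 0.417)/0.019786 = -0.036968/0.019786 = -1.8684.
p-value = P(Z > -1.868) ≈ 0.9691.

z = -1.8684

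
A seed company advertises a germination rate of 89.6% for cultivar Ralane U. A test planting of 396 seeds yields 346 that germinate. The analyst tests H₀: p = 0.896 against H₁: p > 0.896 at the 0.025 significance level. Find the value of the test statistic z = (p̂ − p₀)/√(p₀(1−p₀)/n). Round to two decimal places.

p̂ = 346/396 = 0.87374.
Standard error under H₀: √(0.896×0.104/396) = 0.01534.
z = (0.87374 − 0.896)/0.01534 = -0.02226/0.01534 = -1.45.
p-value = P(Z > -1.451) ≈ 0.9267; since p > α = 0.025, fail to reject H₀.

z = -1.45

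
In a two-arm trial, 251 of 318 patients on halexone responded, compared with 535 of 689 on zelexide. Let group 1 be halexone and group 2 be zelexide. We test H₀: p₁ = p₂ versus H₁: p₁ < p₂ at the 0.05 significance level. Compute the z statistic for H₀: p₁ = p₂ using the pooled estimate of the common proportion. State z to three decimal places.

p̂₁ = 251/318 ≈ 0.78931, p̂₂ = 535/689 ≈ 0.77649.
Pooled p̂ = (251+535)/(318+689) = 786/1007 = 0.78054.
SE = √(0.171299 × 0.00459603) = 0.02806.
z = (0.78931 − 0.77649)/0.02806 = 0.01282/0.02806 = 0.457.
p-value = P(Z < 0.457) ≈ 0.6761; since p > α = 0.05, fail to reject H₀.

z = 0.457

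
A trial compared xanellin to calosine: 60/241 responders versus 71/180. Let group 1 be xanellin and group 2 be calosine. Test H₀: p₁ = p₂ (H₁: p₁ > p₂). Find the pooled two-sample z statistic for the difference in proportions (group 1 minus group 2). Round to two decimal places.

z = -3.19

p̂₁ = 60/241 = 0.2490, p̂₂ = 71/180 = 0.3944.
Pooled p̂ = (60+71)/(241+180) = 131/421 = 0.3112.
SE = √(0.214341 × 0.00970493) = 0.0456.
z = (0.2490 − 0.3944)/0.0456 = -0.1454/0.0456 = -3.19.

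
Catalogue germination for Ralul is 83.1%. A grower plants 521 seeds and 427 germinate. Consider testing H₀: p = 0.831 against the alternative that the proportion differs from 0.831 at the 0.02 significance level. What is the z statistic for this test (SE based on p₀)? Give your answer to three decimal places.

z = -0.696

p̂ = 427/521 = 0.819578.
Under H₀, SE = √(0.831·0.169/521) = √(0.000269557) = 0.016418.
z = (0.819578 − 0.831)/0.016418 = -0.011422/0.016418 = -0.696.
Two-sided p-value ≈ 2·Φ(−0.696) = 0.4866; since p > α = 0.02, fail to reject H₀.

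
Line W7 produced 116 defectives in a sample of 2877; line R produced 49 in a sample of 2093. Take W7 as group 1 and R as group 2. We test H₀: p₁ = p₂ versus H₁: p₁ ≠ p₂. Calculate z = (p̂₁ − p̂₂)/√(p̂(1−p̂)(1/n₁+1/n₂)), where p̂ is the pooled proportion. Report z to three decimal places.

z = 3.285

p̂₁ = 116/2877 = 0.040320, p̂₂ = 49/2093 = 0.023411.
Pooled p̂ = (116+49)/(2877+2093) = 165/4970 = 0.033199.
SE = √(p̂(1−p̂)(1/n₁+1/n₂)) = √(0.033199·0.966801·0.000825367) = √(2.64918e-05) = 0.005147.
z = (0.040320 − 0.023411)/0.005147 = 0.016909/0.005147 = 3.285.
Two-sided p-value ≈ 2·Φ(−3.285) = 0.0010.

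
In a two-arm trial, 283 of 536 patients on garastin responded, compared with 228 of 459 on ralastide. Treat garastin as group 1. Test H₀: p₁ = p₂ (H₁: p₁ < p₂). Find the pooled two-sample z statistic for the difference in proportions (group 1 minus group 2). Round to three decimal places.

p̂₁ = 283/536 = 0.52799, p̂₂ = 228/459 = 0.49673.
Pooled p̂ = (283+228)/(536+459) = 511/995 = 0.51357.
SE = √(0.249816 × 0.00404432) = 0.03179.
z = (0.52799 − 0.49673)/0.03179 = 0.03126/0.03179 = 0.983.

z = 0.983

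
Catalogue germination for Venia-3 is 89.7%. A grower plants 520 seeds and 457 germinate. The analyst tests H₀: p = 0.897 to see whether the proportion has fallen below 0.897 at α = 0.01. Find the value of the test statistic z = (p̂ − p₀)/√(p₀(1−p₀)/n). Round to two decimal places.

p̂ = 457/520 ≈ 0.87885.
Under H₀, SE = √(0.897·0.103/520) = √(0.000177675) = 0.01333.
z = (0.87885 − 0.897)/0.01333 = -0.01815/0.01333 = -1.36.
p-value = P(Z < -1.362) ≈ 0.0866; since p > α = 0.01, fail to reject H₀.

z = -1.36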